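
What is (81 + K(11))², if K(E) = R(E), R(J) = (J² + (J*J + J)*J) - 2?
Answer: 2729104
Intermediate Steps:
R(J) = -2 + J² + J*(J + J²) (R(J) = (J² + (J² + J)*J) - 2 = (J² + (J + J²)*J) - 2 = (J² + J*(J + J²)) - 2 = -2 + J² + J*(J + J²))
K(E) = -2 + E³ + 2*E²
(81 + K(11))² = (81 + (-2 + 11³ + 2*11²))² = (81 + (-2 + 1331 + 2*121))² = (81 + (-2 + 1331 + 242))² = (81 + 1571)² = 1652² = 2729104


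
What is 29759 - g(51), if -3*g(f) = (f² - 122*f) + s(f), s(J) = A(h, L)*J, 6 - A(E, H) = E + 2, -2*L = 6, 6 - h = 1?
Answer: 28535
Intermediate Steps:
h = 5 (h = 6 - 1*1 = 6 - 1 = 5)
L = -3 (L = -½*6 = -3)
A(E, H) = 4 - E (A(E, H) = 6 - (E + 2) = 6 - (2 + E) = 6 + (-2 - E) = 4 - E)
s(J) = -J (s(J) = (4 - 1*5)*J = (4 - 5)*J = -J)
g(f) = 41*f - f²/3 (g(f) = -((f² - 122*f) - f)/3 = -(f² - 123*f)/3 = 41*f - f²/3)
29759 - g(51) = 29759 - 51*(123 - 1*51)/3 = 29759 - 51*(123 - 51)/3 = 29759 - 51*72/3 = 29759 - 1*1224 = 29759 - 1224 = 28535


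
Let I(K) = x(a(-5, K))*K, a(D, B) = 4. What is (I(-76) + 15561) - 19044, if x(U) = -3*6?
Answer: -2115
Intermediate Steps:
x(U) = -18
I(K) = -18*K
(I(-76) + 15561) - 19044 = (-18*(-76) + 15561) - 19044 = (1368 + 15561) - 19044 = 16929 - 19044 = -2115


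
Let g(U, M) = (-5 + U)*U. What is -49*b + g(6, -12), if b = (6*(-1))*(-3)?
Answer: -876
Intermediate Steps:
g(U, M) = U*(-5 + U)
b = 18 (b = -6*(-3) = 18)
-49*b + g(6, -12) = -49*18 + 6*(-5 + 6) = -882 + 6*1 = -882 + 6 = -876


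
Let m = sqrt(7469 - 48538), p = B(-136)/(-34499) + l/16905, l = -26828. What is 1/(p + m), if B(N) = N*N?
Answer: -722133362934020940/13970281466506747261429 - 340128766039304025*I*sqrt(41069)/13970281466506747261429 ≈ -5.1691e-5 - 0.004934*I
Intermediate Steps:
B(N) = N**2
p = -1238214052/583205595 (p = (-136)**2/(-34499) - 26828/16905 = 18496*(-1/34499) - 26828*1/16905 = -18496/34499 - 26828/16905 = -1238214052/583205595 ≈ -2.1231)
m = I*sqrt(41069) (m = sqrt(-41069) = I*sqrt(41069) ≈ 202.65*I)
1/(p + m) = 1/(-1238214052/583205595 + I*sqrt(41069))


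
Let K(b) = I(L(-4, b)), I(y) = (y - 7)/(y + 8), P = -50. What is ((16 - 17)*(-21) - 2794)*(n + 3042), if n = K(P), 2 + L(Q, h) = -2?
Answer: -33711361/4 ≈ -8.4278e+6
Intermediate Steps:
L(Q, h) = -4 (L(Q, h) = -2 - 2 = -4)
I(y) = (-7 + y)/(8 + y)
K(b) = -11/4 (K(b) = (-7 - 4)/(8 - 4) = -11/4)
n = -11/4 ≈ -2.7500
((16 - 17)*(-21) - 2794)*(n + 3042) = ((16 - 17)*(-21) - 2794)*(-11/4 + 3042) = (-1*(-21) - 2794)*(12157/4) = (21 - 2794)*(12157/4) = -2773*12157/4 = -33711361/4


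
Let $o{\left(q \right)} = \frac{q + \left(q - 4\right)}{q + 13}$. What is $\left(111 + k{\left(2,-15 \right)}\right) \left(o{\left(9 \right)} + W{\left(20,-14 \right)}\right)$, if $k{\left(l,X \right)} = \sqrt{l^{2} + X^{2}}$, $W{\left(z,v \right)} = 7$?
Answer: $\frac{9324}{11} + \frac{84 \sqrt{229}}{11} \approx 963.2$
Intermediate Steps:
$k{\left(l,X \right)} = \sqrt{X^{2} + l^{2}}$
$o{\left(q \right)} = \frac{-4 + 2 q}{13 + q}$ ($o{\left(q \right)} = \frac{q + \left(-4 + q\right)}{13 + q} = \frac{-4 + 2 q}{13 + q}$)
$\left(111 + k{\left(2,-15 \right)}\right) \left(o{\left(9 \right)} + W{\left(20,-14 \right)}\right) = \left(111 + \sqrt{\left(-15\right)^{2} + 2^{2}}\right) \left(\frac{2 \left(-2 + 9\right)}{13 + 9} + 7\right) = \left(111 + \sqrt{225 + 4}\right) \left(2 \cdot \frac{1}{22} \cdot 7 + 7\right) = \left(111 + \sqrt{229}\right) \left(2 \cdot \frac{1}{22} \cdot 7 + 7\right) = \left(111 + \sqrt{229}\right) \left(\frac{7}{11} + 7\right) = \left(111 + \sqrt{229}\right) \frac{84}{11} = \frac{9324}{11} + \frac{84 \sqrt{229}}{11}$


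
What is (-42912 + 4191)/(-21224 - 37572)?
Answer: 38721/58796 ≈ 0.65857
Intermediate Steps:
(-42912 + 4191)/(-21224 - 37572) = -38721/(-58796) = -38721*(-1/58796) = 38721/58796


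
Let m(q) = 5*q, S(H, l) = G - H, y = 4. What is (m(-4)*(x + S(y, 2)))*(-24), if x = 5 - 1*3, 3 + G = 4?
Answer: -480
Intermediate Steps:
G = 1 (G = -3 + 4 = 1)
x = 2 (x = 5 - 3 = 2)
S(H, l) = 1 - H
(m(-4)*(x + S(y, 2)))*(-24) = ((5*(-4))*(2 + (1 - 1*4)))*(-24) = -20*(2 + (1 - 4))*(-24) = -20*(2 - 3)*(-24) = -20*(-1)*(-24) = 20*(-24) = -480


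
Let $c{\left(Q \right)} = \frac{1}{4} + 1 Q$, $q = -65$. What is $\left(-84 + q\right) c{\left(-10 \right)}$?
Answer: $\frac{5811}{4} \approx 1452.8$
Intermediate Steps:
$c{\left(Q \right)} = \frac{1}{4} + Q$
$\left(-84 + q\right) c{\left(-10 \right)} = \left(-84 - 65\right) \left(\frac{1}{4} - 10\right) = \left(-149\right) \left(- \frac{39}{4}\right) = \frac{5811}{4}$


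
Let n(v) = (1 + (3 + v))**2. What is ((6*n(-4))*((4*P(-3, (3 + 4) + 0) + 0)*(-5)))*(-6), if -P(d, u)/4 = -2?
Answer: 0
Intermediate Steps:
P(d, u) = 8 (P(d, u) = -4*(-2) = 8)
n(v) = (4 + v)**2
((6*n(-4))*((4*P(-3, (3 + 4) + 0) + 0)*(-5)))*(-6) = ((6*(4 - 4)**2)*((4*8 + 0)*(-5)))*(-6) = ((6*0**2)*((32 + 0)*(-5)))*(-6) = ((6*0)*(32*(-5)))*(-6) = (0*(-160))*(-6) = 0*(-6) = 0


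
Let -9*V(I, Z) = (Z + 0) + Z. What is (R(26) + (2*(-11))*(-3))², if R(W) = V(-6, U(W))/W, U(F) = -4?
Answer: 59691076/13689 ≈ 4360.5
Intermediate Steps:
V(I, Z) = -2*Z/9 (V(I, Z) = -((Z + 0) + Z)/9 = -(Z + Z)/9 = -2*Z/9)
R(W) = 8/(9*W) (R(W) = (-2/9*(-4))/W = 8/(9*W))
(R(26) + (2*(-11))*(-3))² = ((8/9)/26 + (2*(-11))*(-3))² = ((8/9)*(1/26) - 22*(-3))² = (4/117 + 66)² = (7726/117)² = 59691076/13689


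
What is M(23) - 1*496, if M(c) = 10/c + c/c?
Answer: -11375/23 ≈ -494.57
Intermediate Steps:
M(c) = 1 + 10/c (M(c) = 10/c + 1 = 1 + 10/c)
M(23) - 1*496 = (10 + 23)/23 - 1*496 = (1/23)*33 - 496 = 33/23 - 496 = -11375/23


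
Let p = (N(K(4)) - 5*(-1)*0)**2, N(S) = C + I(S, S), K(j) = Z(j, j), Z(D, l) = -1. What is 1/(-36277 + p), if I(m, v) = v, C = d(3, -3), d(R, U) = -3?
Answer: -1/36261 ≈ -2.7578e-5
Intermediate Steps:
C = -3
K(j) = -1
N(S) = -3 + S
p = 16 (p = ((-3 - 1) - 5*(-1)*0)**2 = (-4 + 5*0)**2 = (-4 + 0)**2 = (-4)**2 = 16)
1/(-36277 + p) = 1/(-36277 + 16) = 1/(-36261) = -1/36261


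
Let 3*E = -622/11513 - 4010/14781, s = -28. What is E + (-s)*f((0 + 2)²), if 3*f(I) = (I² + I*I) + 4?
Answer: 171479681312/510520959 ≈ 335.89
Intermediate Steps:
f(I) = 4/3 + 2*I²/3 (f(I) = ((I² + I*I) + 4)/3 = ((I² + I²) + 4)/3 = (2*I² + 4)/3 = (4 + 2*I²)/3 = 4/3 + 2*I²/3)
E = -55360912/510520959 (E = (-622/11513 - 4010/14781)/3 = (⅓)*(-55360912/170173653) = -55360912/510520959 ≈ -0.10844)
E + (-s)*f((0 + 2)²) = -55360912/510520959 + (-1*(-28))*(4/3 + 2*((0 + 2)²)²/3) = -55360912/510520959 + 28*(4/3 + 2*(2²)²/3) = -55360912/510520959 + 28*(4/3 + (⅔)*4²) = -55360912/510520959 + 28*(4/3 + (⅔)*16) = -55360912/510520959 + 28*(4/3 + 32/3) = -55360912/510520959 + 28*12 = -55360912/510520959 + 336 = 171479681312/510520959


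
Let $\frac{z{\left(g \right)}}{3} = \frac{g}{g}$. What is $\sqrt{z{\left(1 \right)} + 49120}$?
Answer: $\sqrt{49123} \approx 221.64$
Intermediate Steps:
$z{\left(g \right)} = 3$ ($z{\left(g \right)} = 3 \frac{g}{g} = 3 \cdot 1 = 3$)
$\sqrt{z{\left(1 \right)} + 49120} = \sqrt{3 + 49120} = \sqrt{49123}$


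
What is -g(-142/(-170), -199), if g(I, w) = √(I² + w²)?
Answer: -√286122266/85 ≈ -199.00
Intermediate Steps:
-g(-142/(-170), -199) = -√((-142/(-170))² + (-199)²) = -√((-142*(-1/170))² + 39601) = -√((71/85)² + 39601) = -√(5041/7225 + 39601) = -√(286122266/7225) = -√286122266/85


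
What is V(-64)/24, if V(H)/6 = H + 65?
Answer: 1/4 ≈ 0.25000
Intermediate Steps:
V(H) = 390 + 6*H (V(H) = 6*(H + 65) = 6*(65 + H) = 390 + 6*H)
V(-64)/24 = (390 + 6*(-64))/24 = (390 - 384)*(1/24) = 6*(1/24) = 1/4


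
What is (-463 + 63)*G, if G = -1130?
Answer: 452000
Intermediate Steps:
(-463 + 63)*G = (-463 + 63)*(-1130) = -400*(-1130) = 452000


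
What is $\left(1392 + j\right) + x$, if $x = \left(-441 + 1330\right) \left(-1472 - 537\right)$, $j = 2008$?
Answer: $-1782601$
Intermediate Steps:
$x = -1786001$ ($x = 889 \left(-2009\right) = -1786001$)
$\left(1392 + j\right) + x = \left(1392 + 2008\right) - 1786001 = 3400 - 1786001 = -1782601$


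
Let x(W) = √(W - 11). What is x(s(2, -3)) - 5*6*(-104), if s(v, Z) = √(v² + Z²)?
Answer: 3120 + √(-11 + √13) ≈ 3120.0 + 2.7193*I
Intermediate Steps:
s(v, Z) = √(Z² + v²)
x(W) = √(-11 + W)
x(s(2, -3)) - 5*6*(-104) = √(-11 + √((-3)² + 2²)) - 5*6*(-104) = √(-11 + √(9 + 4)) - 30*(-104) = √(-11 + √13) + 3120 = 3120 + √(-11 + √13)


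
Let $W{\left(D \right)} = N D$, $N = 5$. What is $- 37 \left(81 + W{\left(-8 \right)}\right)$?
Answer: $-1517$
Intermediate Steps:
$W{\left(D \right)} = 5 D$
$- 37 \left(81 + W{\left(-8 \right)}\right) = - 37 \left(81 + 5 \left(-8\right)\right) = - 37 \left(81 - 40\right) = \left(-37\right) 41 = -1517$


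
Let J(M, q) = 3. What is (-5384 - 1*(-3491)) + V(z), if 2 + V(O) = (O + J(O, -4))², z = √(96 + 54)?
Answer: -1736 + 30*√6 ≈ -1662.5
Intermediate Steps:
z = 5*√6 (z = √150 = 5*√6 ≈ 12.247)
V(O) = -2 + (3 + O)² (V(O) = -2 + (O + 3)² = -2 + (3 + O)²)
(-5384 - 1*(-3491)) + V(z) = (-5384 - 1*(-3491)) + (-2 + (3 + 5*√6)²) = (-5384 + 3491) + (-2 + (3 + 5*√6)²) = -1893 + (-2 + (3 + 5*√6)²) = -1895 + (3 + 5*√6)²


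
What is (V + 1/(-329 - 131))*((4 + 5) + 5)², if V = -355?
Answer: -8001749/115 ≈ -69580.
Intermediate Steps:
(V + 1/(-329 - 131))*((4 + 5) + 5)² = (-355 + 1/(-329 - 131))*((4 + 5) + 5)² = (-355 + 1/(-460))*(9 + 5)² = (-355 - 1/460)*14² = -163301/460*196 = -8001749/115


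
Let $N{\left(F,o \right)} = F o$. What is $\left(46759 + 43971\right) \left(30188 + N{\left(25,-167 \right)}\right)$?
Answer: $2360159490$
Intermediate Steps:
$\left(46759 + 43971\right) \left(30188 + N{\left(25,-167 \right)}\right) = \left(46759 + 43971\right) \left(30188 + 25 \left(-167\right)\right) = 90730 \left(30188 - 4175\right) = 90730 \cdot 26013 = 2360159490$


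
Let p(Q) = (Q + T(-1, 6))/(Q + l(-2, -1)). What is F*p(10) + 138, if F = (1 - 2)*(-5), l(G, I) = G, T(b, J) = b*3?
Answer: 1139/8 ≈ 142.38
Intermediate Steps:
T(b, J) = 3*b
F = 5 (F = -1*(-5) = 5)
p(Q) = (-3 + Q)/(-2 + Q) (p(Q) = (Q + 3*(-1))/(Q - 2) = (Q - 3)/(-2 + Q) = (-3 + Q)/(-2 + Q))
F*p(10) + 138 = 5*((-3 + 10)/(-2 + 10)) + 138 = 5*(7/8) + 138 = 35/8 + 138 = 1139/8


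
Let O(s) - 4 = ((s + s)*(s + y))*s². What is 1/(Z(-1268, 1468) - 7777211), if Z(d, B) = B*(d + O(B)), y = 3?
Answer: 1/13663025862541829 ≈ 7.3190e-17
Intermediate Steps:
O(s) = 4 + 2*s³*(3 + s) (O(s) = 4 + ((s + s)*(s + 3))*s² = 4 + ((2*s)*(3 + s))*s² = 4 + (2*s*(3 + s))*s² = 4 + 2*s³*(3 + s))
Z(d, B) = B*(4 + d + 2*B⁴ + 6*B³) (Z(d, B) = B*(d + (4 + 2*B⁴ + 6*B³)) = B*(4 + d + 2*B⁴ + 6*B³))
1/(Z(-1268, 1468) - 7777211) = 1/(1468*(4 - 1268 + 2*1468⁴ + 6*1468³) - 7777211) = 1/(1468*(4 - 1268 + 2*4644128440576 + 6*3163575232) - 7777211) = 1/(1468*(4 - 1268 + 9288256881152 + 18981451392) - 7777211) = 1/(1468*9307238331280 - 7777211) = 1/(13663025870319040 - 7777211) = 1/13663025862541829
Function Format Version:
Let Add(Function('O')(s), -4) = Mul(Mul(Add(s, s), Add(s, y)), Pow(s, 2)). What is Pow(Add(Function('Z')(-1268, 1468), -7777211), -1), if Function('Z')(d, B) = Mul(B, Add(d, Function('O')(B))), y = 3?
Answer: Rational(1, 13663025862541829) ≈ 7.3190e-17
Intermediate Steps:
Function('O')(s) = Add(4, Mul(2, Pow(s, 3), Add(3, s))) (Function('O')(s) = Add(4, Mul(Mul(Add(s, s), Add(s, 3)), Pow(s, 2))) = Add(4, Mul(Mul(Mul(2, s), Add(3, s)), Pow(s, 2))) = Add(4, Mul(Mul(2, s, Add(3, s)), Pow(s, 2))) = Add(4, Mul(2, Pow(s, 3), Add(3, s))))
Function('Z')(d, B) = Mul(B, Add(4, d, Mul(2, Pow(B, 4)), Mul(6, Pow(B, 3)))) (Function('Z')(d, B) = Mul(B, Add(d, Add(4, Mul(2, Pow(B, 4)), Mul(6, Pow(B, 3))))) = Mul(B, Add(4, d, Mul(2, Pow(B, 4)), Mul(6, Pow(B, 3)))))
Pow(Add(Function('Z')(-1268, 1468), -7777211), -1) = Pow(Add(Mul(1468, Add(4, -1268, Mul(2, Pow(1468, 4)), Mul(6, Pow(1468, 3)))), -7777211), -1) = Pow(Add(Mul(1468, Add(4, -1268, Mul(2, 4644128440576), Mul(6, 3163575232))), -7777211), -1) = Pow(Add(Mul(1468, Add(4, -1268, 9288256881152, 18981451392)), -7777211), -1) = Pow(Add(Mul(1468, 9307238331280), -7777211), -1) = Pow(Add(13663025870319040, -7777211), -1) = Pow(13663025862541829, -1) = Rational(1, 13663025862541829)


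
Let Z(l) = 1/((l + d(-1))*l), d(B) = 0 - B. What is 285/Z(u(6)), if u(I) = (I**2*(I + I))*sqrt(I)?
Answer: 319127040 + 123120*sqrt(6) ≈ 3.1943e+8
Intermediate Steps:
d(B) = -B
u(I) = 2*I**(7/2) (u(I) = (I**2*(2*I))*sqrt(I) = (2*I**3)*sqrt(I) = 2*I**(7/2))
Z(l) = 1/(l*(1 + l)) (Z(l) = 1/((l - 1*(-1))*l) = 1/((l + 1)*l) = 1/((1 + l)*l) = 1/(l*(1 + l)))
285/Z(u(6)) = 285/((1/(((2*6**(7/2)))*(1 + 2*6**(7/2))))) = 285/((1/(((2*(216*sqrt(6))))*(1 + 2*(216*sqrt(6)))))) = 285/((1/(((432*sqrt(6)))*(1 + 432*sqrt(6))))) = 285/(((sqrt(6)/2592)/(1 + 432*sqrt(6)))) = 285/((sqrt(6)/(2592*(1 + 432*sqrt(6))))) = 285*(432*sqrt(6)*(1 + 432*sqrt(6))) = 123120*sqrt(6)*(1 + 432*sqrt(6))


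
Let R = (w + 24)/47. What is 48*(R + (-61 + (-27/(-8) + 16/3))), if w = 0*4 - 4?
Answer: -117010/47 ≈ -2489.6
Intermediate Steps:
w = -4 (w = 0 - 4 = -4)
R = 20/47 (R = (-4 + 24)/47 = 20*(1/47) = 20/47 ≈ 0.42553)
48*(R + (-61 + (-27/(-8) + 16/3))) = 48*(20/47 + (-61 + (-27/(-8) + 16/3))) = 48*(20/47 + (-61 + (-27*(-⅛) + 16*(⅓)))) = 48*(20/47 + (-61 + (27/8 + 16/3))) = 48*(20/47 + (-61 + 209/24)) = 48*(20/47 - 1255/24) = 48*(-58505/1128) = -117010/47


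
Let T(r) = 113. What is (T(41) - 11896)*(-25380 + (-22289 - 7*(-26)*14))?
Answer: 531660743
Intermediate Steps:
(T(41) - 11896)*(-25380 + (-22289 - 7*(-26)*14)) = (113 - 11896)*(-25380 + (-22289 - 7*(-26)*14)) = -11783*(-25380 + (-22289 + 182*14)) = -11783*(-25380 + (-22289 + 2548)) = -11783*(-25380 - 19741) = -11783*(-45121) = 531660743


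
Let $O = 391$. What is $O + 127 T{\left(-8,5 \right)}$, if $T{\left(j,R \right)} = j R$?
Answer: $-4689$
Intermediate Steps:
$T{\left(j,R \right)} = R j$
$O + 127 T{\left(-8,5 \right)} = 391 + 127 \cdot 5 \left(-8\right) = 391 + 127 \left(-40\right) = 391 - 5080 = -4689$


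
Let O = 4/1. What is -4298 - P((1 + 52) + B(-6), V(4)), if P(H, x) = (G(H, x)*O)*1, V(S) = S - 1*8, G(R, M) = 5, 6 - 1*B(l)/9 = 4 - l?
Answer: -4318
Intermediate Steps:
O = 4 (O = 4*1 = 4)
B(l) = 18 + 9*l (B(l) = 54 - 9*(4 - l) = 54 + (-36 + 9*l) = 18 + 9*l)
V(S) = -8 + S (V(S) = S - 8 = -8 + S)
P(H, x) = 20 (P(H, x) = (5*4)*1 = 20*1 = 20)
-4298 - P((1 + 52) + B(-6), V(4)) = -4298 - 1*20 = -4298 - 20 = -4318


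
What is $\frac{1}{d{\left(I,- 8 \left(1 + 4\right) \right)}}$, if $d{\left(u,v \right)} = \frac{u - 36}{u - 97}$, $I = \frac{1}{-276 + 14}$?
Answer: $\frac{25415}{9433} \approx 2.6943$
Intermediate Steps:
$I = - \frac{1}{262}$ ($I = \frac{1}{-262} = - \frac{1}{262} \approx -0.0038168$)
$d{\left(u,v \right)} = \frac{-36 + u}{-97 + u}$
$\frac{1}{d{\left(I,- 8 \left(1 + 4\right) \right)}} = \frac{1}{\frac{1}{-97 - \frac{1}{262}} \left(-36 - \frac{1}{262}\right)} = \frac{1}{\frac{1}{- \frac{25415}{262}} \left(- \frac{9433}{262}\right)} = \frac{1}{\left(- \frac{262}{25415}\right) \left(- \frac{9433}{262}\right)} = \frac{1}{\frac{9433}{25415}} = \frac{25415}{9433}$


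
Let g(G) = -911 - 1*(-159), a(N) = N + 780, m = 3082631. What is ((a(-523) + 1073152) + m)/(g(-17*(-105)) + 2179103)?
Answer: 593720/311193 ≈ 1.9079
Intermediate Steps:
a(N) = 780 + N
g(G) = -752 (g(G) = -911 + 159 = -752)
((a(-523) + 1073152) + m)/(g(-17*(-105)) + 2179103) = (((780 - 523) + 1073152) + 3082631)/(-752 + 2179103) = ((257 + 1073152) + 3082631)/2178351 = (1073409 + 3082631)*(1/2178351) = 4156040*(1/2178351) = 593720/311193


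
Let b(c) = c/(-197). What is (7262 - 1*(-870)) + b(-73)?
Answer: 1602077/197 ≈ 8132.4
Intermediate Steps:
b(c) = -c/197 (b(c) = c*(-1/197) = -c/197)
(7262 - 1*(-870)) + b(-73) = (7262 - 1*(-870)) - 1/197*(-73) = (7262 + 870) + 73/197 = 8132 + 73/197 = 1602077/197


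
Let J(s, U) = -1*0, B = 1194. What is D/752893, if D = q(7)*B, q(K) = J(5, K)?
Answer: 0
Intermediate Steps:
J(s, U) = 0
q(K) = 0
D = 0 (D = 0*1194 = 0)
D/752893 = 0/752893 = 0*(1/752893) = 0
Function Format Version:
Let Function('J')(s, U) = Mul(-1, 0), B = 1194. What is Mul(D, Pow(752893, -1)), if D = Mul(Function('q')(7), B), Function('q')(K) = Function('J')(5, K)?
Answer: 0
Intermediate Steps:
Function('J')(s, U) = 0
Function('q')(K) = 0
D = 0 (D = Mul(0, 1194) = 0)
Mul(D, Pow(752893, -1)) = Mul(0, Pow(752893, -1)) = Mul(0, Rational(1, 752893)) = 0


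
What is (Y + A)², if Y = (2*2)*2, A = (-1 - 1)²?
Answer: 144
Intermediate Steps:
A = 4 (A = (-2)² = 4)
Y = 8 (Y = 4*2 = 8)
(Y + A)² = (8 + 4)² = 12² = 144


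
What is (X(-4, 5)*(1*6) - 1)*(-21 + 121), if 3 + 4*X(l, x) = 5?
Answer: 200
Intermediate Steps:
X(l, x) = ½ (X(l, x) = -¾ + (¼)*5 = -¾ + 5/4 = ½)
(X(-4, 5)*(1*6) - 1)*(-21 + 121) = ((1*6)/2 - 1)*(-21 + 121) = ((½)*6 - 1)*100 = (3 - 1)*100 = 2*100 = 200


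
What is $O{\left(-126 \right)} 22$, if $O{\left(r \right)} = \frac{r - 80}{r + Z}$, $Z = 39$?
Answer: $\frac{4532}{87} \approx 52.092$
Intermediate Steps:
$O{\left(r \right)} = \frac{-80 + r}{39 + r}$ ($O{\left(r \right)} = \frac{r - 80}{r + 39} = \frac{-80 + r}{39 + r}$)
$O{\left(-126 \right)} 22 = \frac{-80 - 126}{39 - 126} \cdot 22 = \frac{1}{-87} \left(-206\right) 22 = \left(- \frac{1}{87}\right) \left(-206\right) 22 = \frac{206}{87} \cdot 22 = \frac{4532}{87}$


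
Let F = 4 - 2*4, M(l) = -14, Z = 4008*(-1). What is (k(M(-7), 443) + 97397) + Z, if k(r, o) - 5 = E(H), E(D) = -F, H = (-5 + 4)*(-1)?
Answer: 93398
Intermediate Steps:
Z = -4008
F = -4 (F = 4 - 8 = -4)
H = 1 (H = -1*(-1) = 1)
E(D) = 4 (E(D) = -1*(-4) = 4)
k(r, o) = 9 (k(r, o) = 5 + 4 = 9)
(k(M(-7), 443) + 97397) + Z = (9 + 97397) - 4008 = 97406 - 4008 = 93398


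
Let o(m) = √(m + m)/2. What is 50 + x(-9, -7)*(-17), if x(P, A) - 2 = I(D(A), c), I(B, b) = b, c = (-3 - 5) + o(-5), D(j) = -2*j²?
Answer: 152 - 17*I*√10/2 ≈ 152.0 - 26.879*I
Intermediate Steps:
o(m) = √2*√m/2 (o(m) = √(2*m)*(½) = (√2*√m)*(½) = √2*√m/2)
c = -8 + I*√10/2 (c = (-3 - 5) + √2*√(-5)/2 = -8 + √2*(I*√5)/2 = -8 + I*√10/2 ≈ -8.0 + 1.5811*I)
x(P, A) = -6 + I*√10/2 (x(P, A) = 2 + (-8 + I*√10/2) = -6 + I*√10/2)
50 + x(-9, -7)*(-17) = 50 + (-6 + I*√10/2)*(-17) = 50 + (102 - 17*I*√10/2) = 152 - 17*I*√10/2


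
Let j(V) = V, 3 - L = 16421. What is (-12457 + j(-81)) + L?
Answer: -28956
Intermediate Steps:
L = -16418 (L = 3 - 1*16421 = 3 - 16421 = -16418)
(-12457 + j(-81)) + L = (-12457 - 81) - 16418 = -12538 - 16418 = -28956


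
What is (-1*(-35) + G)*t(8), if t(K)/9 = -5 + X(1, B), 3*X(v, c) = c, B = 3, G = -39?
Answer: 144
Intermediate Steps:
X(v, c) = c/3
t(K) = -36 (t(K) = 9*(-5 + (⅓)*3) = 9*(-5 + 1) = 9*(-4) = -36)
(-1*(-35) + G)*t(8) = (-1*(-35) - 39)*(-36) = (35 - 39)*(-36) = -4*(-36) = 144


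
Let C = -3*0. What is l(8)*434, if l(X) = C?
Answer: 0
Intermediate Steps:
C = 0 (C = -1*0 = 0)
l(X) = 0
l(8)*434 = 0*434 = 0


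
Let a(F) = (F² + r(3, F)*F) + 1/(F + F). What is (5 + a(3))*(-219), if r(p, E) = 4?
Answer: -11461/2 ≈ -5730.5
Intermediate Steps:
a(F) = F² + 1/(2*F) + 4*F (a(F) = (F² + 4*F) + 1/(F + F) = (F² + 4*F) + 1/(2*F) = F² + 1/(2*F) + 4*F)
(5 + a(3))*(-219) = (5 + (3² + (½)/3 + 4*3))*(-219) = (5 + (9 + (½)*(⅓) + 12))*(-219) = (5 + (9 + ⅙ + 12))*(-219) = (5 + 127/6)*(-219) = (157/6)*(-219) = -11461/2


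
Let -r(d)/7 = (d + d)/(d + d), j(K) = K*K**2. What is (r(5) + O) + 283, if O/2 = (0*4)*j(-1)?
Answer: 276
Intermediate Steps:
j(K) = K**3
r(d) = -7 (r(d) = -7*(d + d)/(d + d) = -7*2*d/(2*d) = -7*2*d*1/(2*d) = -7*1 = -7)
O = 0 (O = 2*((0*4)*(-1)**3) = 2*(0*(-1)) = 2*0 = 0)
(r(5) + O) + 283 = (-7 + 0) + 283 = -7 + 283 = 276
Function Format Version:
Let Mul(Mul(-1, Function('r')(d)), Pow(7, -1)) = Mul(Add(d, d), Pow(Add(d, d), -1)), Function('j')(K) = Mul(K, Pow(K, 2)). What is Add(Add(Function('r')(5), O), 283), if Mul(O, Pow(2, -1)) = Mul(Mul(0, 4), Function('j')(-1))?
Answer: 276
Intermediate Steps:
Function('j')(K) = Pow(K, 3)
Function('r')(d) = -7 (Function('r')(d) = Mul(-7, Mul(Add(d, d), Pow(Add(d, d), -1))) = Mul(-7, Mul(Mul(2, d), Pow(Mul(2, d), -1))) = Mul(-7, Mul(Mul(2, d), Mul(Rational(1, 2), Pow(d, -1)))) = Mul(-7, 1) = -7)
O = 0 (O = Mul(2, Mul(Mul(0, 4), Pow(-1, 3))) = Mul(2, Mul(0, -1)) = Mul(2, 0) = 0)
Add(Add(Function('r')(5), O), 283) = Add(Add(-7, 0), 283) = Add(-7, 283) = 276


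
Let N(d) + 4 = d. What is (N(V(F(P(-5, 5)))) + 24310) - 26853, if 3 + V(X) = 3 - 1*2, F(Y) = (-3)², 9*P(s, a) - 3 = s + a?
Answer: -2549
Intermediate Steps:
P(s, a) = ⅓ + a/9 + s/9 (P(s, a) = ⅓ + (s + a)/9 = ⅓ + (a + s)/9 = ⅓ + (a/9 + s/9) = ⅓ + a/9 + s/9)
F(Y) = 9
V(X) = -2 (V(X) = -3 + (3 - 1*2) = -3 + (3 - 2) = -3 + 1 = -2)
N(d) = -4 + d
(N(V(F(P(-5, 5)))) + 24310) - 26853 = ((-4 - 2) + 24310) - 26853 = (-6 + 24310) - 26853 = 24304 - 26853 = -2549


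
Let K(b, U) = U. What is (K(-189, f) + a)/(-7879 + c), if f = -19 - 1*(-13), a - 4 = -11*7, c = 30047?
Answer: -79/22168 ≈ -0.0035637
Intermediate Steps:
a = -73 (a = 4 - 11*7 = 4 - 77 = -73)
f = -6 (f = -19 + 13 = -6)
(K(-189, f) + a)/(-7879 + c) = (-6 - 73)/(-7879 + 30047) = -79/22168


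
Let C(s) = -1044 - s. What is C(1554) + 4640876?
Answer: 4638278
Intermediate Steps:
C(1554) + 4640876 = (-1044 - 1*1554) + 4640876 = (-1044 - 1554) + 4640876 = -2598 + 4640876 = 4638278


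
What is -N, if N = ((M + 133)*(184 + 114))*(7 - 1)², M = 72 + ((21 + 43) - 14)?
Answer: -2735640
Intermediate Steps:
M = 122 (M = 72 + (64 - 14) = 72 + 50 = 122)
N = 2735640 (N = ((122 + 133)*(184 + 114))*(7 - 1)² = (255*298)*6² = 75990*36 = 2735640)
-N = -1*2735640 = -2735640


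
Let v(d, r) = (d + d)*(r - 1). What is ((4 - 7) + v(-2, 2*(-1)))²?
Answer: 81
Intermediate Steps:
v(d, r) = 2*d*(-1 + r) (v(d, r) = (2*d)*(-1 + r) = 2*d*(-1 + r))
((4 - 7) + v(-2, 2*(-1)))² = ((4 - 7) + 2*(-2)*(-1 + 2*(-1)))² = (-3 + 2*(-2)*(-1 - 2))² = (-3 + 2*(-2)*(-3))² = (-3 + 12)² = 9² = 81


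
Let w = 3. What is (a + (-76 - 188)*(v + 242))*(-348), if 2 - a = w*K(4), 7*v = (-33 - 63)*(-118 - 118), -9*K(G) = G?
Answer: 2237075080/7 ≈ 3.1958e+8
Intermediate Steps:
K(G) = -G/9
v = 22656/7 (v = ((-33 - 63)*(-118 - 118))/7 = (-96*(-236))/7 = (⅐)*22656 = 22656/7 ≈ 3236.6)
a = 10/3 (a = 2 - 3*(-⅑*4) = 2 - 3*(-4)/9 = 2 - 1*(-4/3) = 2 + 4/3 = 10/3 ≈ 3.3333)
(a + (-76 - 188)*(v + 242))*(-348) = (10/3 + (-76 - 188)*(22656/7 + 242))*(-348) = (10/3 - 264*24350/7)*(-348) = (10/3 - 6428400/7)*(-348) = -19285130/21*(-348) = 2237075080/7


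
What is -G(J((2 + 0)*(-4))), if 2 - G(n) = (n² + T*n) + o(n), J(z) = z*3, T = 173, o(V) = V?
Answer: -3602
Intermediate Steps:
J(z) = 3*z
G(n) = 2 - n² - 174*n (G(n) = 2 - ((n² + 173*n) + n) = 2 - (n² + 174*n) = 2 + (-n² - 174*n) = 2 - n² - 174*n)
-G(J((2 + 0)*(-4))) = -(2 - (3*((2 + 0)*(-4)))² - 522*(2 + 0)*(-4)) = -(2 - (3*(2*(-4)))² - 522*2*(-4)) = -(2 - (3*(-8))² - 522*(-8)) = -(2 - 1*(-24)² - 174*(-24)) = -(2 - 1*576 + 4176) = -(2 - 576 + 4176) = -1*3602 = -3602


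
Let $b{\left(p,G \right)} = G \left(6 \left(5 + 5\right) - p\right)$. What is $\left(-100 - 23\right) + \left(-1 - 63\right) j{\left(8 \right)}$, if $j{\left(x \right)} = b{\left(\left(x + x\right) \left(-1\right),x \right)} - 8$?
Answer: $-38523$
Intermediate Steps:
$b{\left(p,G \right)} = G \left(60 - p\right)$ ($b{\left(p,G \right)} = G \left(6 \cdot 10 - p\right) = G \left(60 - p\right)$)
$j{\left(x \right)} = -8 + x \left(60 + 2 x\right)$ ($j{\left(x \right)} = x \left(60 - \left(x + x\right) \left(-1\right)\right) - 8 = x \left(60 - 2 x \left(-1\right)\right) - 8 = x \left(60 - - 2 x\right) - 8 = x \left(60 + 2 x\right) - 8 = -8 + x \left(60 + 2 x\right)$)
$\left(-100 - 23\right) + \left(-1 - 63\right) j{\left(8 \right)} = \left(-100 - 23\right) + \left(-1 - 63\right) \left(-8 + 2 \cdot 8 \left(30 + 8\right)\right) = \left(-100 - 23\right) + \left(-1 - 63\right) \left(-8 + 2 \cdot 8 \cdot 38\right) = -123 - 64 \left(-8 + 608\right) = -123 - 38400 = -38523$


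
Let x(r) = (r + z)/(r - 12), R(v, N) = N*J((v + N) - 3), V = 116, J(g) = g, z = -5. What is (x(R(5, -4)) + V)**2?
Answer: 212521/16 ≈ 13283.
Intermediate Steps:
R(v, N) = N*(-3 + N + v) (R(v, N) = N*((v + N) - 3) = N*((N + v) - 3) = N*(-3 + N + v))
x(r) = (-5 + r)/(-12 + r) (x(r) = (r - 5)/(r - 12) = (-5 + r)/(-12 + r))
(x(R(5, -4)) + V)**2 = ((-5 - 4*(-3 - 4 + 5))/(-12 - 4*(-3 - 4 + 5)) + 116)**2 = ((-5 - 4*(-2))/(-12 - 4*(-2)) + 116)**2 = ((-5 + 8)/(-12 + 8) + 116)**2 = (3/(-4) + 116)**2 = (-1/4*3 + 116)**2 = (-3/4 + 116)**2 = (461/4)**2 = 212521/16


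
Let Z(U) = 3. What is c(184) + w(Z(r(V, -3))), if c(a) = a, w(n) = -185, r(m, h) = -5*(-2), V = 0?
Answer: -1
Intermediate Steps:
r(m, h) = 10
c(184) + w(Z(r(V, -3))) = 184 - 185 = -1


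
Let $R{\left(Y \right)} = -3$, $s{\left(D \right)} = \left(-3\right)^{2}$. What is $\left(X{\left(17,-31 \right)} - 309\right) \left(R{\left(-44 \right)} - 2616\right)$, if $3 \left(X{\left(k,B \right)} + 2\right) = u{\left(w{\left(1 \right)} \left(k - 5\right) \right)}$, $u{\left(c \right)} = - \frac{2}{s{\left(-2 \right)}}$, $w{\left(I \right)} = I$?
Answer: $814703$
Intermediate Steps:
$s{\left(D \right)} = 9$
$u{\left(c \right)} = - \frac{2}{9}$
$X{\left(k,B \right)} = - \frac{56}{27}$ ($X{\left(k,B \right)} = -2 + \frac{1}{3} \left(- \frac{2}{9}\right) = -2 - \frac{2}{27} = - \frac{56}{27}$)
$\left(X{\left(17,-31 \right)} - 309\right) \left(R{\left(-44 \right)} - 2616\right) = \left(- \frac{56}{27} - 309\right) \left(-3 - 2616\right) = \left(- \frac{8399}{27}\right) \left(-2619\right) = 814703$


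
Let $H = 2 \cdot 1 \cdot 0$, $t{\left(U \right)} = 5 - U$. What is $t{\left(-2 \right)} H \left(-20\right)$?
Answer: $0$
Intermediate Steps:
$H = 0$ ($H = 2 \cdot 0 = 0$)
$t{\left(-2 \right)} H \left(-20\right) = \left(5 - -2\right) 0 \left(-20\right) = \left(5 + 2\right) 0 \left(-20\right) = 7 \cdot 0 \left(-20\right) = 0 \left(-20\right) = 0$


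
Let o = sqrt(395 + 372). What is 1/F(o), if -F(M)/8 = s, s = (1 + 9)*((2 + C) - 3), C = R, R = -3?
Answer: 1/320 ≈ 0.0031250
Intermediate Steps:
C = -3
o = sqrt(767) ≈ 27.695
s = -40 (s = (1 + 9)*((2 - 3) - 3) = 10*(-1 - 3) = 10*(-4) = -40)
F(M) = 320 (F(M) = -8*(-40) = 320)
1/F(o) = 1/320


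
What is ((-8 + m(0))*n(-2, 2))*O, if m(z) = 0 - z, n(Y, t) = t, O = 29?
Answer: -464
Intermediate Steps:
m(z) = -z
((-8 + m(0))*n(-2, 2))*O = ((-8 - 1*0)*2)*29 = ((-8 + 0)*2)*29 = -8*2*29 = -16*29 = -464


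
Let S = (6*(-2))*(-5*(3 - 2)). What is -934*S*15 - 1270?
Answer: -841870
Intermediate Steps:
S = 60 (S = -(-60) = -12*(-5) = 60)
-934*S*15 - 1270 = -56040*15 - 1270 = -934*900 - 1270 = -840600 - 1270 = -841870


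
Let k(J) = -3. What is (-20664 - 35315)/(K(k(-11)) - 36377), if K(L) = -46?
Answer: 55979/36423 ≈ 1.5369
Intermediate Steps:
(-20664 - 35315)/(K(k(-11)) - 36377) = (-20664 - 35315)/(-46 - 36377) = -55979/(-36423) = -55979*(-1/36423) = 55979/36423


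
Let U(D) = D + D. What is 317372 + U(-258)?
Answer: 316856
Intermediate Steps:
U(D) = 2*D
317372 + U(-258) = 317372 + 2*(-258) = 317372 - 516 = 316856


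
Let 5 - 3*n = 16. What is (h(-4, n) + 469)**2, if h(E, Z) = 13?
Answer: 232324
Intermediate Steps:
n = -11/3 (n = 5/3 - 1/3*16 = 5/3 - 16/3 = -11/3 ≈ -3.6667)
(h(-4, n) + 469)**2 = (13 + 469)**2 = 482**2 = 232324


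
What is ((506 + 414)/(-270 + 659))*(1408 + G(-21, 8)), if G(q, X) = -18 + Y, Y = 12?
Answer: 1289840/389 ≈ 3315.8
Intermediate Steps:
G(q, X) = -6 (G(q, X) = -18 + 12 = -6)
((506 + 414)/(-270 + 659))*(1408 + G(-21, 8)) = ((506 + 414)/(-270 + 659))*(1408 - 6) = (920/389)*1402 = 1289840/389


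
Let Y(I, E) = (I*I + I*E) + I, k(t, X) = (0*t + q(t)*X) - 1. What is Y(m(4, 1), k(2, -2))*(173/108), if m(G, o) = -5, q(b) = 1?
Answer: 6055/108 ≈ 56.065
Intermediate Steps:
k(t, X) = -1 + X (k(t, X) = (0*t + 1*X) - 1 = (0 + X) - 1 = X - 1 = -1 + X)
Y(I, E) = I + I**2 + E*I (Y(I, E) = (I**2 + E*I) + I = I + I**2 + E*I)
Y(m(4, 1), k(2, -2))*(173/108) = (-5*(1 + (-1 - 2) - 5))*(173/108) = (-5*(1 - 3 - 5))*(173*(1/108)) = -5*(-7)*(173/108) = 35*(173/108) = 6055/108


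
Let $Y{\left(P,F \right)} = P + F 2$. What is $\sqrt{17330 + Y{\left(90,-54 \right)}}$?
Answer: $4 \sqrt{1082} \approx 131.58$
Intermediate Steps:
$Y{\left(P,F \right)} = P + 2 F$
$\sqrt{17330 + Y{\left(90,-54 \right)}} = \sqrt{17330 + \left(90 + 2 \left(-54\right)\right)} = \sqrt{17330 + \left(90 - 108\right)} = \sqrt{17330 - 18} = \sqrt{17312} = 4 \sqrt{1082}$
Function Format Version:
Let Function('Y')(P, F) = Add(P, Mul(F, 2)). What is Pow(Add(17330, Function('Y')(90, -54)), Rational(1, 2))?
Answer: Mul(4, Pow(1082, Rational(1, 2))) ≈ 131.58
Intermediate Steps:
Function('Y')(P, F) = Add(P, Mul(2, F))
Pow(Add(17330, Function('Y')(90, -54)), Rational(1, 2)) = Pow(Add(17330, Add(90, Mul(2, -54))), Rational(1, 2)) = Pow(Add(17330, Add(90, -108)), Rational(1, 2)) = Pow(Add(17330, -18), Rational(1, 2)) = Pow(17312, Rational(1, 2)) = Mul(4, Pow(1082, Rational(1, 2)))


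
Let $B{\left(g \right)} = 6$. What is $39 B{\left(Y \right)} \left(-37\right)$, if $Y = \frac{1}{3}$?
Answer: $-8658$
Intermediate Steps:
$Y = \frac{1}{3} \approx 0.33333$
$39 B{\left(Y \right)} \left(-37\right) = 39 \cdot 6 \left(-37\right) = 234 \left(-37\right) = -8658$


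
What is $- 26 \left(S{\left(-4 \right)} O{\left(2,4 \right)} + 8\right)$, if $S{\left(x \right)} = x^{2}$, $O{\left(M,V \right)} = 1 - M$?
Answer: $208$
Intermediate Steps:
$- 26 \left(S{\left(-4 \right)} O{\left(2,4 \right)} + 8\right) = - 26 \left(\left(-4\right)^{2} \left(1 - 2\right) + 8\right) = - 26 \left(16 \left(1 - 2\right) + 8\right) = - 26 \left(16 \left(-1\right) + 8\right) = - 26 \left(-16 + 8\right) = \left(-26\right) \left(-8\right) = 208$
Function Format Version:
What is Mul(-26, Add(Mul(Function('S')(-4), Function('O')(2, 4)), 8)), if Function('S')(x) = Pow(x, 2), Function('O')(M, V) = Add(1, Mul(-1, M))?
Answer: 208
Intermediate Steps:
Mul(-26, Add(Mul(Function('S')(-4), Function('O')(2, 4)), 8)) = Mul(-26, Add(Mul(Pow(-4, 2), Add(1, Mul(-1, 2))), 8)) = Mul(-26, Add(Mul(16, Add(1, -2)), 8)) = Mul(-26, Add(Mul(16, -1), 8)) = Mul(-26, Add(-16, 8)) = Mul(-26, -8) = 208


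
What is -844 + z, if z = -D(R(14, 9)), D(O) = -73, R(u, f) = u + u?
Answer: -771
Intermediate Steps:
R(u, f) = 2*u
z = 73 (z = -1*(-73) = 73)
-844 + z = -844 + 73 = -771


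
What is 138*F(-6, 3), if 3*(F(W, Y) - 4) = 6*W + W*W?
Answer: 552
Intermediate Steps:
F(W, Y) = 4 + 2*W + W²/3 (F(W, Y) = 4 + (6*W + W*W)/3 = 4 + (6*W + W²)/3 = 4 + (W² + 6*W)/3 = 4 + (2*W + W²/3) = 4 + 2*W + W²/3)
138*F(-6, 3) = 138*(4 + 2*(-6) + (⅓)*(-6)²) = 138*(4 - 12 + (⅓)*36) = 138*(4 - 12 + 12) = 138*4 = 552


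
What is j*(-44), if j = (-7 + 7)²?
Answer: 0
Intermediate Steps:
j = 0 (j = 0² = 0)
j*(-44) = 0*(-44) = 0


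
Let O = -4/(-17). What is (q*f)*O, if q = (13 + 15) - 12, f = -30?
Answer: -1920/17 ≈ -112.94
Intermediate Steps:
O = 4/17 (O = -4*(-1/17) = 4/17 ≈ 0.23529)
q = 16 (q = 28 - 12 = 16)
(q*f)*O = (16*(-30))*(4/17) = -480*4/17 = -1920/17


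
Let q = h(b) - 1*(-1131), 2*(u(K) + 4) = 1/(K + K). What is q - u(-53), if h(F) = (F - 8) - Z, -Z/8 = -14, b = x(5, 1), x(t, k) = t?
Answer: 216241/212 ≈ 1020.0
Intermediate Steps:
b = 5
Z = 112 (Z = -8*(-14) = 112)
u(K) = -4 + 1/(4*K) (u(K) = -4 + 1/(2*(K + K)) = -4 + 1/(2*((2*K))) = -4 + (1/(2*K))/2 = -4 + 1/(4*K))
h(F) = -120 + F (h(F) = (F - 8) - 1*112 = (-8 + F) - 112 = -120 + F)
q = 1016 (q = (-120 + 5) - 1*(-1131) = -115 + 1131 = 1016)
q - u(-53) = 1016 - (-4 + (1/4)/(-53)) = 1016 - (-4 + (1/4)*(-1/53)) = 1016 - (-4 - 1/212) = 1016 - 1*(-849/212) = 1016 + 849/212 = 216241/212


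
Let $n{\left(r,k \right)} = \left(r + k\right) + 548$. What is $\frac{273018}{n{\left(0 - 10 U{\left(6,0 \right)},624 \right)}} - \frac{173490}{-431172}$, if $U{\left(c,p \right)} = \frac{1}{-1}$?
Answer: $\frac{3275632841}{14156814} \approx 231.38$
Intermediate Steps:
$U{\left(c,p \right)} = -1$
$n{\left(r,k \right)} = 548 + k + r$ ($n{\left(r,k \right)} = \left(k + r\right) + 548 = 548 + k + r$)
$\frac{273018}{n{\left(0 - 10 U{\left(6,0 \right)},624 \right)}} - \frac{173490}{-431172} = \frac{273018}{548 + 624 + \left(0 - -10\right)} - \frac{173490}{-431172} = \frac{273018}{548 + 624 + \left(0 + 10\right)} - - \frac{28915}{71862} = \frac{273018}{548 + 624 + 10} + \frac{28915}{71862} = \frac{273018}{1182} + \frac{28915}{71862} = 273018 \cdot \frac{1}{1182} + \frac{28915}{71862} = \frac{45503}{197} + \frac{28915}{71862} = \frac{3275632841}{14156814}$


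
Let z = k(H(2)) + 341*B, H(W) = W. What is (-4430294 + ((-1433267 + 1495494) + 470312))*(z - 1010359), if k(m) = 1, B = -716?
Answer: 4889788216070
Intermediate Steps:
z = -244155 (z = 1 + 341*(-716) = 1 - 244156 = -244155)
(-4430294 + ((-1433267 + 1495494) + 470312))*(z - 1010359) = (-4430294 + ((-1433267 + 1495494) + 470312))*(-244155 - 1010359) = (-4430294 + (62227 + 470312))*(-1254514) = (-4430294 + 532539)*(-1254514) = -3897755*(-1254514) = 4889788216070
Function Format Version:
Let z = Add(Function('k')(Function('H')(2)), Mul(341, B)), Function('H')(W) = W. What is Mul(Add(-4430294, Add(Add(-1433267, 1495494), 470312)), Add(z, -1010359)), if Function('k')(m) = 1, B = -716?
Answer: 4889788216070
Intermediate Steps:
z = -244155 (z = Add(1, Mul(341, -716)) = Add(1, -244156) = -244155)
Mul(Add(-4430294, Add(Add(-1433267, 1495494), 470312)), Add(z, -1010359)) = Mul(Add(-4430294, Add(Add(-1433267, 1495494), 470312)), Add(-244155, -1010359)) = Mul(Add(-4430294, Add(62227, 470312)), -1254514) = Mul(Add(-4430294, 532539), -1254514) = Mul(-3897755, -1254514) = 4889788216070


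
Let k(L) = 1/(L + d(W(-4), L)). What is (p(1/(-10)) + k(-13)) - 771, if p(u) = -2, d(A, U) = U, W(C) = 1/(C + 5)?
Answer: -20099/26 ≈ -773.04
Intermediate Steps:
W(C) = 1/(5 + C)
k(L) = 1/(2*L) (k(L) = 1/(L + L) = 1/(2*L))
(p(1/(-10)) + k(-13)) - 771 = (-2 + (½)/(-13)) - 771 = (-2 + (½)*(-1/13)) - 771 = (-2 - 1/26) - 771 = -53/26 - 771 = -20099/26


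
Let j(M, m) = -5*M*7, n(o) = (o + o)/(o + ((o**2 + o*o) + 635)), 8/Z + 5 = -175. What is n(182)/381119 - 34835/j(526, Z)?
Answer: 677090303711/357836440290 ≈ 1.8922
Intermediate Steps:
Z = -2/45 (Z = 8/(-5 - 175) = 8/(-180) = 8*(-1/180) = -2/45 ≈ -0.044444)
n(o) = 2*o/(635 + o + 2*o**2) (n(o) = (2*o)/(o + ((o**2 + o**2) + 635)) = (2*o)/(o + (2*o**2 + 635)) = (2*o)/(o + (635 + 2*o**2)) = (2*o)/(635 + o + 2*o**2) = 2*o/(635 + o + 2*o**2))
j(M, m) = -35*M
n(182)/381119 - 34835/j(526, Z) = (2*182/(635 + 182 + 2*182**2))/381119 - 34835/((-35*526)) = (2*182/(635 + 182 + 2*33124))*(1/381119) - 34835/(-18410) = (2*182/(635 + 182 + 66248))*(1/381119) - 34835*(-1/18410) = (2*182/67065)*(1/381119) + 6967/3682 = (2*182*(1/67065))*(1/381119) + 6967/3682 = (364/67065)*(1/381119) + 6967/3682 = 364/25559745735 + 6967/3682 = 677090303711/357836440290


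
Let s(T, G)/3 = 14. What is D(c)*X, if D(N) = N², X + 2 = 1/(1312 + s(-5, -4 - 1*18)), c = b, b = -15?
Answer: -609075/1354 ≈ -449.83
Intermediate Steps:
s(T, G) = 42 (s(T, G) = 3*14 = 42)
c = -15
X = -2707/1354 (X = -2 + 1/(1312 + 42) = -2 + 1/1354 = -2707/1354 ≈ -1.9993)
D(c)*X = (-15)²*(-2707/1354) = 225*(-2707/1354) = -609075/1354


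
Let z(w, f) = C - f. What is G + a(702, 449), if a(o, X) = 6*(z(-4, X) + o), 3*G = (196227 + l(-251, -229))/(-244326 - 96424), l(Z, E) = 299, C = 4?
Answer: 788056487/511125 ≈ 1541.8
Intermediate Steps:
z(w, f) = 4 - f
G = -98263/511125 (G = ((196227 + 299)/(-244326 - 96424))/3 = (196526/(-340750))/3 = (196526*(-1/340750))/3 = (⅓)*(-98263/170375) = -98263/511125 ≈ -0.19225)
a(o, X) = 24 - 6*X + 6*o (a(o, X) = 6*((4 - X) + o) = 6*(4 + o - X) = 24 - 6*X + 6*o)
G + a(702, 449) = -98263/511125 + (24 - 6*449 + 6*702) = -98263/511125 + (24 - 2694 + 4212) = -98263/511125 + 1542 = 788056487/511125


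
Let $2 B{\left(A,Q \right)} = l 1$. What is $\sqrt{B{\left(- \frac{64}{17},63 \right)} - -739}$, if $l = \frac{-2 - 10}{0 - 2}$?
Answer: $\sqrt{742} \approx 27.24$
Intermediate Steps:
$l = 6$ ($l = - \frac{12}{-2} = \left(-12\right) \left(- \frac{1}{2}\right) = 6$)
$B{\left(A,Q \right)} = 3$ ($B{\left(A,Q \right)} = \frac{6 \cdot 1}{2} = \frac{1}{2} \cdot 6 = 3$)
$\sqrt{B{\left(- \frac{64}{17},63 \right)} - -739} = \sqrt{3 - -739} = \sqrt{3 + \left(-1445 + 2184\right)} = \sqrt{3 + 739} = \sqrt{742}$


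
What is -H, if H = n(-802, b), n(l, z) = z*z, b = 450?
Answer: -202500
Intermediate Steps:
n(l, z) = z²
H = 202500 (H = 450² = 202500)
-H = -1*202500 = -202500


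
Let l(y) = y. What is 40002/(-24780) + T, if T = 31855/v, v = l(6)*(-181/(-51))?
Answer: 9466636/6335 ≈ 1494.3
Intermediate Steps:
v = 362/17 (v = 6*(-181/(-51)) = 6*(-181*(-1/51)) = 6*(181/51) = 362/17 ≈ 21.294)
T = 541535/362 (T = 31855/(362/17) = 31855*(17/362) = 541535/362 ≈ 1496.0)
40002/(-24780) + T = 40002/(-24780) + 541535/362 = 40002*(-1/24780) + 541535/362 = -113/70 + 541535/362 = 9466636/6335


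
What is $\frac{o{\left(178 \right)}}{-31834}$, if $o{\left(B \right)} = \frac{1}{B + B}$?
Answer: $- \frac{1}{11332904} \approx -8.8239 \cdot 10^{-8}$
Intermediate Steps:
$o{\left(B \right)} = \frac{1}{2 B}$
$\frac{o{\left(178 \right)}}{-31834} = \frac{\frac{1}{2} \cdot \frac{1}{178}}{-31834} = \frac{1}{2} \cdot \frac{1}{178} \left(- \frac{1}{31834}\right) = \frac{1}{356} \left(- \frac{1}{31834}\right) = - \frac{1}{11332904}$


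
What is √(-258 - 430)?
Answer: 4*I*√43 ≈ 26.23*I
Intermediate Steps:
√(-258 - 430) = √(-688) = 4*I*√43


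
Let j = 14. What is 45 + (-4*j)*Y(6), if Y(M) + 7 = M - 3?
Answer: 269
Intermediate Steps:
Y(M) = -10 + M (Y(M) = -7 + (M - 3) = -7 + (-3 + M) = -10 + M)
45 + (-4*j)*Y(6) = 45 + (-4*14)*(-10 + 6) = 45 - 56*(-4) = 45 + 224 = 269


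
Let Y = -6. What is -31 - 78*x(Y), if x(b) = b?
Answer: 437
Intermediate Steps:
-31 - 78*x(Y) = -31 - 78*(-6) = -31 + 468 = 437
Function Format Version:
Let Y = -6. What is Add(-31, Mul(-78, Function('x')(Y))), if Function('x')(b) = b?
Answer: 437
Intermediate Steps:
Add(-31, Mul(-78, Function('x')(Y))) = Add(-31, Mul(-78, -6)) = Add(-31, 468) = 437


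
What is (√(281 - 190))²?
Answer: 91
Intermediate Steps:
(√(281 - 190))² = (√91)² = 91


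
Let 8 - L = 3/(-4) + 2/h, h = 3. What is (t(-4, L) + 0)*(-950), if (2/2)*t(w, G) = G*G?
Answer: -4469275/72 ≈ -62073.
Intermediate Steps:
L = 97/12 (L = 8 - (3/(-4) + 2/3) = 8 - (3*(-1/4) + 2*(1/3)) = 8 - (-3/4 + 2/3) = 8 - 1*(-1/12) = 8 + 1/12 = 97/12 ≈ 8.0833)
t(w, G) = G**2 (t(w, G) = G*G = G**2)
(t(-4, L) + 0)*(-950) = ((97/12)**2 + 0)*(-950) = (9409/144 + 0)*(-950) = (9409/144)*(-950) = -4469275/72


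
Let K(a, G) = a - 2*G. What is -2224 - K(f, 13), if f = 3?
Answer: -2201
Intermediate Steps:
-2224 - K(f, 13) = -2224 - (3 - 2*13) = -2224 - (3 - 26) = -2224 - 1*(-23) = -2224 + 23 = -2201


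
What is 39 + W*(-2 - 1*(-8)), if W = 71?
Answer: 465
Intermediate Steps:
39 + W*(-2 - 1*(-8)) = 39 + 71*(-2 - 1*(-8)) = 39 + 71*(-2 + 8) = 39 + 71*6 = 39 + 426 = 465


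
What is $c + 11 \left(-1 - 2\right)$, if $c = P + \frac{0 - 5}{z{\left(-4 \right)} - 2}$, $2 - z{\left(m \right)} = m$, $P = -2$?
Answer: $- \frac{145}{4} \approx -36.25$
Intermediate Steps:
$z{\left(m \right)} = 2 - m$
$c = - \frac{13}{4}$ ($c = -2 + \frac{0 - 5}{\left(2 - -4\right) - 2} = -2 - \frac{5}{\left(2 + 4\right) - 2} = -2 - \frac{5}{6 - 2} = -2 - \frac{5}{4} = - \frac{13}{4} \approx -3.25$)
$c + 11 \left(-1 - 2\right) = - \frac{13}{4} + 11 \left(-1 - 2\right) = - \frac{13}{4} + 11 \left(-3\right) = - \frac{13}{4} - 33 = - \frac{145}{4}$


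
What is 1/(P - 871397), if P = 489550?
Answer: -1/381847 ≈ -2.6188e-6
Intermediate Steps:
1/(P - 871397) = 1/(489550 - 871397) = 1/(-381847) = -1/381847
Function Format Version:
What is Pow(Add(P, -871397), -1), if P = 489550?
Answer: Rational(-1, 381847) ≈ -2.6188e-6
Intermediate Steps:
Pow(Add(P, -871397), -1) = Pow(Add(489550, -871397), -1) = Pow(-381847, -1) = Rational(-1, 381847)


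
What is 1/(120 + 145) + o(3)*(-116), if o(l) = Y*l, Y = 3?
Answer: -276659/265 ≈ -1044.0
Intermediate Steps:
o(l) = 3*l
1/(120 + 145) + o(3)*(-116) = 1/(120 + 145) + (3*3)*(-116) = 1/265 + 9*(-116) = 1/265 - 1044 = -276659/265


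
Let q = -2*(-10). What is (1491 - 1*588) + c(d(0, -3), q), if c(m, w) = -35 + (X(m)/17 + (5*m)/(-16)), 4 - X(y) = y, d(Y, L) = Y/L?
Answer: 14760/17 ≈ 868.24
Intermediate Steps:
X(y) = 4 - y
q = 20
c(m, w) = -591/17 - 101*m/272 (c(m, w) = -35 + ((4 - m)/17 + (5*m)/(-16)) = -35 + ((4 - m)*(1/17) + (5*m)*(-1/16)) = -35 + ((4/17 - m/17) - 5*m/16) = -35 + (4/17 - 101*m/272) = -591/17 - 101*m/272)
(1491 - 1*588) + c(d(0, -3), q) = (1491 - 1*588) + (-591/17 - 0/(-3)) = (1491 - 588) + (-591/17 - 0*(-1)/3) = 903 + (-591/17 - 101/272*0) = 903 + (-591/17 + 0) = 903 - 591/17 = 14760/17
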